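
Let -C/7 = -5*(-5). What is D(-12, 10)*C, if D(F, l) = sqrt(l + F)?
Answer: -175*I*sqrt(2) ≈ -247.49*I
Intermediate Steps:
D(F, l) = sqrt(F + l)
C = -175 (C = -(-35)*(-5) = -7*25 = -175)
D(-12, 10)*C = sqrt(-12 + 10)*(-175) = sqrt(-2)*(-175) = (I*sqrt(2))*(-175) = -175*I*sqrt(2)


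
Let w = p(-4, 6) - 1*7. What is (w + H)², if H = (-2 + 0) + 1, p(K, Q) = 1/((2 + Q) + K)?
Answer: 961/16 ≈ 60.063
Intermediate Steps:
p(K, Q) = 1/(2 + K + Q)
w = -27/4 (w = 1/(2 - 4 + 6) - 1*7 = 1/4 - 7 = ¼ - 7 = -27/4 ≈ -6.7500)
H = -1 (H = -2 + 1 = -1)
(w + H)² = (-27/4 - 1)² = (-31/4)² = 961/16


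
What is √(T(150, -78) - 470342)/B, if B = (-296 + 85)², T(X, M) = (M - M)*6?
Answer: I*√470342/44521 ≈ 0.015404*I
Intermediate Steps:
T(X, M) = 0 (T(X, M) = 0*6 = 0)
B = 44521 (B = (-211)² = 44521)
√(T(150, -78) - 470342)/B = √(0 - 470342)/44521 = √(-470342)*(1/44521) = (I*√470342)*(1/44521) = I*√470342/44521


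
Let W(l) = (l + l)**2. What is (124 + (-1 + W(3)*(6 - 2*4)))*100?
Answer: 5100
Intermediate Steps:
W(l) = 4*l**2 (W(l) = (2*l)**2 = 4*l**2)
(124 + (-1 + W(3)*(6 - 2*4)))*100 = (124 + (-1 + (4*3**2)*(6 - 2*4)))*100 = (124 + (-1 + (4*9)*(6 - 8)))*100 = (124 + (-1 + 36*(-2)))*100 = (124 + (-1 - 72))*100 = (124 - 73)*100 = 51*100 = 5100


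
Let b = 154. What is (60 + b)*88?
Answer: 18832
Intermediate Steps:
(60 + b)*88 = (60 + 154)*88 = 214*88 = 18832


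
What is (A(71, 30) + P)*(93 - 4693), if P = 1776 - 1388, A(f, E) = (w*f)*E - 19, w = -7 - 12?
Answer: 184464600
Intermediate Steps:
w = -19
A(f, E) = -19 - 19*E*f (A(f, E) = (-19*f)*E - 19 = -19*E*f - 19 = -19 - 19*E*f)
P = 388
(A(71, 30) + P)*(93 - 4693) = ((-19 - 19*30*71) + 388)*(93 - 4693) = ((-19 - 40470) + 388)*(-4600) = (-40489 + 388)*(-4600) = -40101*(-4600) = 184464600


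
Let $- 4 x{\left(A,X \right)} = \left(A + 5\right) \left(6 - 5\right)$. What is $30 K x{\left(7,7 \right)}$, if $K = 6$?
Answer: $-540$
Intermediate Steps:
$x{\left(A,X \right)} = - \frac{5}{4} - \frac{A}{4}$ ($x{\left(A,X \right)} = - \frac{\left(A + 5\right) \left(6 - 5\right)}{4} = - \frac{\left(5 + A\right) 1}{4} = - \frac{5 + A}{4} = - \frac{5}{4} - \frac{A}{4}$)
$30 K x{\left(7,7 \right)} = 30 \cdot 6 \left(- \frac{5}{4} - \frac{7}{4}\right) = 180 \left(- \frac{5}{4} - \frac{7}{4}\right) = 180 \left(-3\right) = -540$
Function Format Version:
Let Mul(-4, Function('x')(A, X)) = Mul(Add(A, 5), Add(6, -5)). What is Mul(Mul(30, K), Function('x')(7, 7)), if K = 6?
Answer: -540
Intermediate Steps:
Function('x')(A, X) = Add(Rational(-5, 4), Mul(Rational(-1, 4), A)) (Function('x')(A, X) = Mul(Rational(-1, 4), Mul(Add(A, 5), Add(6, -5))) = Mul(Rational(-1, 4), Mul(Add(5, A), 1)) = Mul(Rational(-1, 4), Add(5, A)) = Add(Rational(-5, 4), Mul(Rational(-1, 4), A)))
Mul(Mul(30, K), Function('x')(7, 7)) = Mul(Mul(30, 6), Add(Rational(-5, 4), Mul(Rational(-1, 4), 7))) = Mul(180, Add(Rational(-5, 4), Rational(-7, 4))) = Mul(180, -3) = -540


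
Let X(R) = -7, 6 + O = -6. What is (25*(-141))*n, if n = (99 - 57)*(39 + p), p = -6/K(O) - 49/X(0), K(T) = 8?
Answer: -13398525/2 ≈ -6.6993e+6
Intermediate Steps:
O = -12 (O = -6 - 6 = -12)
p = 25/4 (p = -6/8 - 49/(-7) = -6*1/8 - 49*(-1/7) = -3/4 + 7 = 25/4 ≈ 6.2500)
n = 3801/2 (n = (99 - 57)*(39 + 25/4) = 42*(181/4) = 3801/2 ≈ 1900.5)
(25*(-141))*n = (25*(-141))*(3801/2) = -3525*3801/2 = -13398525/2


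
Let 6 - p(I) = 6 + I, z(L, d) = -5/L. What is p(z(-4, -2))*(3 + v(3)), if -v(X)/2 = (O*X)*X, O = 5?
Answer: 435/4 ≈ 108.75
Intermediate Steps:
p(I) = -I (p(I) = 6 - (6 + I) = 6 + (-6 - I) = -I)
v(X) = -10*X**2 (v(X) = -2*5*X*X = -10*X**2)
p(z(-4, -2))*(3 + v(3)) = (-(-5)/(-4))*(3 - 10*3**2) = (-(-5)*(-1)/4)*(3 - 10*9) = (-1*5/4)*(3 - 90) = -5/4*(-87) = 435/4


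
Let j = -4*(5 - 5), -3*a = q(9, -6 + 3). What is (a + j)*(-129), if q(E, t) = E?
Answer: 387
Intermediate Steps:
a = -3 (a = -⅓*9 = -3)
j = 0 (j = -4*0 = 0)
(a + j)*(-129) = (-3 + 0)*(-129) = -3*(-129) = 387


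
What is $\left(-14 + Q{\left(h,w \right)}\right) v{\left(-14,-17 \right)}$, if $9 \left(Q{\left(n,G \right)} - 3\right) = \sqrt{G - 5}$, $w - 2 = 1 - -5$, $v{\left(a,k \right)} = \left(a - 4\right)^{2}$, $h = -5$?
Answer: $-3564 + 36 \sqrt{3} \approx -3501.6$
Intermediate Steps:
$v{\left(a,k \right)} = \left(-4 + a\right)^{2}$
$w = 8$ ($w = 2 + \left(1 - -5\right) = 2 + \left(1 + 5\right) = 2 + 6 = 8$)
$Q{\left(n,G \right)} = 3 + \frac{\sqrt{-5 + G}}{9}$ ($Q{\left(n,G \right)} = 3 + \frac{\sqrt{G - 5}}{9} = 3 + \frac{\sqrt{-5 + G}}{9}$)
$\left(-14 + Q{\left(h,w \right)}\right) v{\left(-14,-17 \right)} = \left(-14 + \left(3 + \frac{\sqrt{-5 + 8}}{9}\right)\right) \left(-4 - 14\right)^{2} = \left(-14 + \left(3 + \frac{\sqrt{3}}{9}\right)\right) \left(-18\right)^{2} = \left(-11 + \frac{\sqrt{3}}{9}\right) 324 = -3564 + 36 \sqrt{3}$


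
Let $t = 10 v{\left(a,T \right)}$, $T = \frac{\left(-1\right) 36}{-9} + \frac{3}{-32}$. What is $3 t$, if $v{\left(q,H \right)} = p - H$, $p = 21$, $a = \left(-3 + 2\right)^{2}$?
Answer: $\frac{8205}{16} \approx 512.81$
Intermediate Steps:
$a = 1$ ($a = \left(-1\right)^{2} = 1$)
$T = \frac{125}{32}$ ($T = \left(-36\right) \left(- \frac{1}{9}\right) + 3 \left(- \frac{1}{32}\right) = 4 - \frac{3}{32} = \frac{125}{32} \approx 3.9063$)
$v{\left(q,H \right)} = 21 - H$
$t = \frac{2735}{16}$ ($t = 10 \left(21 - \frac{125}{32}\right) = 10 \cdot \frac{547}{32} = \frac{2735}{16} \approx 170.94$)
$3 t = 3 \cdot \frac{2735}{16} = \frac{8205}{16}$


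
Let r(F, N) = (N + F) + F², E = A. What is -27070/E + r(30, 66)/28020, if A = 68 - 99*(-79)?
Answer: -62553663/18420815 ≈ -3.3958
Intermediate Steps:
A = 7889 (A = 68 + 7821 = 7889)
E = 7889
r(F, N) = F + N + F² (r(F, N) = (F + N) + F² = F + N + F²)
-27070/E + r(30, 66)/28020 = -27070/7889 + (30 + 66 + 30²)/28020 = -27070*1/7889 + (30 + 66 + 900)*(1/28020) = -27070/7889 + 996*(1/28020) = -27070/7889 + 83/2335 = -62553663/18420815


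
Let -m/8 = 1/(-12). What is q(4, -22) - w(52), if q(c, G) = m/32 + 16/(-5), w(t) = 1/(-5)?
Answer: -143/48 ≈ -2.9792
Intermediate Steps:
m = ⅔ (m = -8/(-12) = -8*(-1/12) = ⅔ ≈ 0.66667)
w(t) = -⅕
q(c, G) = -763/240 (q(c, G) = (⅔)/32 + 16/(-5) = (⅔)*(1/32) + 16*(-⅕) = 1/48 - 16/5 = -763/240)
q(4, -22) - w(52) = -763/240 - 1*(-⅕) = -763/240 + ⅕ = -143/48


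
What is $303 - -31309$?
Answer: $31612$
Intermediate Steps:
$303 - -31309 = 303 + \left(\left(-1872 + 10688\right) + 22493\right) = 303 + \left(8816 + 22493\right) = 303 + 31309 = 31612$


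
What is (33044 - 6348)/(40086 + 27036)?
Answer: 13348/33561 ≈ 0.39772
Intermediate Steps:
(33044 - 6348)/(40086 + 27036) = 26696/67122 = 26696*(1/67122) = 13348/33561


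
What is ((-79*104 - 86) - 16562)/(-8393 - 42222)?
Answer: 24864/50615 ≈ 0.49124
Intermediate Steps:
((-79*104 - 86) - 16562)/(-8393 - 42222) = ((-8216 - 86) - 16562)/(-50615) = (-8302 - 16562)*(-1/50615) = -24864*(-1/50615) = 24864/50615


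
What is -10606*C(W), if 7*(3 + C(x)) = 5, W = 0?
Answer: 169696/7 ≈ 24242.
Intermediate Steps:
C(x) = -16/7 (C(x) = -3 + (⅐)*5 = -3 + 5/7 = -16/7)
-10606*C(W) = -10606*(-16/7) = 169696/7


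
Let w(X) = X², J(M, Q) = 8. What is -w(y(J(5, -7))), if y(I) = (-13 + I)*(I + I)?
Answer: -6400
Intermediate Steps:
y(I) = 2*I*(-13 + I) (y(I) = (-13 + I)*(2*I) = 2*I*(-13 + I))
-w(y(J(5, -7))) = -(2*8*(-13 + 8))² = -(2*8*(-5))² = -1*(-80)² = -1*6400 = -6400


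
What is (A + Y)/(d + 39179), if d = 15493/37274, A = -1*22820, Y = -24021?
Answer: -1745951434/1460373539 ≈ -1.1956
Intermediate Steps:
A = -22820
d = 15493/37274 (d = 15493*(1/37274) = 15493/37274 ≈ 0.41565)
(A + Y)/(d + 39179) = (-22820 - 24021)/(15493/37274 + 39179) = -46841/1460373539/37274 = -46841*37274/1460373539 = -1745951434/1460373539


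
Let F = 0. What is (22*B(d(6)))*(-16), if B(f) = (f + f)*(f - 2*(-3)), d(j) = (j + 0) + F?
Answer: -50688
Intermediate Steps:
d(j) = j (d(j) = (j + 0) + 0 = j + 0 = j)
B(f) = 2*f*(6 + f) (B(f) = (2*f)*(f + 6) = (2*f)*(6 + f) = 2*f*(6 + f))
(22*B(d(6)))*(-16) = (22*(2*6*(6 + 6)))*(-16) = (22*(2*6*12))*(-16) = (22*144)*(-16) = 3168*(-16) = -50688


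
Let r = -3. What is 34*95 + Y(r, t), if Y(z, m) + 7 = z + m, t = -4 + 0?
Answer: 3216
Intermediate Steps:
t = -4
Y(z, m) = -7 + m + z (Y(z, m) = -7 + (z + m) = -7 + (m + z) = -7 + m + z)
34*95 + Y(r, t) = 34*95 + (-7 - 4 - 3) = 3230 - 14 = 3216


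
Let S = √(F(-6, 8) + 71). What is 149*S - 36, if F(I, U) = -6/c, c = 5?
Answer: -36 + 149*√1745/5 ≈ 1208.8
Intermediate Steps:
F(I, U) = -6/5
S = √1745/5 (S = √(-6/5 + 71) = √(349/5) = √1745/5 ≈ 8.3546)
149*S - 36 = 149*(√1745/5) - 36 = 149*√1745/5 - 36 = -36 + 149*√1745/5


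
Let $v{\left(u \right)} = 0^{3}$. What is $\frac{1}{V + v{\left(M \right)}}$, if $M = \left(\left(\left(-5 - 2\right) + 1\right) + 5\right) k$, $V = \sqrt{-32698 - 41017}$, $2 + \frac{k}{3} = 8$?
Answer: $- \frac{i \sqrt{73715}}{73715} \approx - 0.0036832 i$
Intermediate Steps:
$k = 18$ ($k = -6 + 3 \cdot 8 = -6 + 24 = 18$)
$V = i \sqrt{73715}$ ($V = \sqrt{-73715} = i \sqrt{73715} \approx 271.5 i$)
$M = -18$ ($M = \left(\left(\left(-5 - 2\right) + 1\right) + 5\right) 18 = \left(\left(-7 + 1\right) + 5\right) 18 = \left(-6 + 5\right) 18 = \left(-1\right) 18 = -18$)
$v{\left(u \right)} = 0$
$\frac{1}{V + v{\left(M \right)}} = \frac{1}{i \sqrt{73715} + 0} = \frac{1}{i \sqrt{73715}} = - \frac{i \sqrt{73715}}{73715}$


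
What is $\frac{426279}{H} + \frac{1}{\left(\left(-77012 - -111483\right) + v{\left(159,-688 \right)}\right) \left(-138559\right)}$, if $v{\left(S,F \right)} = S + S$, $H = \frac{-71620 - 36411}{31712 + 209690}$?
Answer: $- \frac{70862006869161978727}{74392138244083} \approx -9.5255 \cdot 10^{5}$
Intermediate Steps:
$H = - \frac{15433}{34486}$ ($H = - \frac{108031}{241402} = \left(-108031\right) \frac{1}{241402} = - \frac{15433}{34486} \approx -0.44752$)
$v{\left(S,F \right)} = 2 S$
$\frac{426279}{H} + \frac{1}{\left(\left(-77012 - -111483\right) + v{\left(159,-688 \right)}\right) \left(-138559\right)} = \frac{426279}{- \frac{15433}{34486}} + \frac{1}{\left(\left(-77012 - -111483\right) + 2 \cdot 159\right) \left(-138559\right)} = 426279 \left(- \frac{34486}{15433}\right) + \frac{1}{\left(-77012 + 111483\right) + 318} \left(- \frac{1}{138559}\right) = - \frac{14700657594}{15433} + \frac{1}{34471 + 318} \left(- \frac{1}{138559}\right) = - \frac{14700657594}{15433} + \frac{1}{34789} \left(- \frac{1}{138559}\right) = - \frac{14700657594}{15433} - \frac{1}{4820329051} = - \frac{70862006869161978727}{74392138244083}$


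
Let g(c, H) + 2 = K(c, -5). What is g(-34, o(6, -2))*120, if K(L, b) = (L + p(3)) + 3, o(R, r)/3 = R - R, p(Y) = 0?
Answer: -3960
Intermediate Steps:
o(R, r) = 0 (o(R, r) = 3*(R - R) = 3*0 = 0)
K(L, b) = 3 + L (K(L, b) = (L + 0) + 3 = L + 3 = 3 + L)
g(c, H) = 1 + c (g(c, H) = -2 + (3 + c) = 1 + c)
g(-34, o(6, -2))*120 = (1 - 34)*120 = -33*120 = -3960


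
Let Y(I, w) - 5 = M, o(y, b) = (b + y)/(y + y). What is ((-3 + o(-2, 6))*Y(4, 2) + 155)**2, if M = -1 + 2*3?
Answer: 13225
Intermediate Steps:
M = 5 (M = -1 + 6 = 5)
o(y, b) = (b + y)/(2*y) (o(y, b) = (b + y)/((2*y)) = (b + y)*(1/(2*y)) = (b + y)/(2*y))
Y(I, w) = 10 (Y(I, w) = 5 + 5 = 10)
((-3 + o(-2, 6))*Y(4, 2) + 155)**2 = ((-3 + (1/2)*(6 - 2)/(-2))*10 + 155)**2 = ((-3 + (1/2)*(-1/2)*4)*10 + 155)**2 = ((-3 - 1)*10 + 155)**2 = (-4*10 + 155)**2 = (-40 + 155)**2 = 115**2 = 13225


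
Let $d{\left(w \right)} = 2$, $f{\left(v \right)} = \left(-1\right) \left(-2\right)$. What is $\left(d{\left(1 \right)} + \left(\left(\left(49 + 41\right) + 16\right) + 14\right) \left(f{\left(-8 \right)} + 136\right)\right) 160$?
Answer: $2649920$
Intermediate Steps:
$f{\left(v \right)} = 2$
$\left(d{\left(1 \right)} + \left(\left(\left(49 + 41\right) + 16\right) + 14\right) \left(f{\left(-8 \right)} + 136\right)\right) 160 = \left(2 + \left(\left(\left(49 + 41\right) + 16\right) + 14\right) \left(2 + 136\right)\right) 160 = \left(2 + \left(\left(90 + 16\right) + 14\right) 138\right) 160 = \left(2 + \left(106 + 14\right) 138\right) 160 = \left(2 + 120 \cdot 138\right) 160 = \left(2 + 16560\right) 160 = 16562 \cdot 160 = 2649920$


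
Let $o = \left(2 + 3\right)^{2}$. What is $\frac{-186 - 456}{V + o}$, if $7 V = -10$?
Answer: $- \frac{1498}{55} \approx -27.236$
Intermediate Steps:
$o = 25$ ($o = 5^{2} = 25$)
$V = - \frac{10}{7}$ ($V = \frac{1}{7} \left(-10\right) = - \frac{10}{7} \approx -1.4286$)
$\frac{-186 - 456}{V + o} = \frac{-186 - 456}{- \frac{10}{7} + 25} = - \frac{642}{\frac{165}{7}} = \left(-642\right) \frac{7}{165} = - \frac{1498}{55}$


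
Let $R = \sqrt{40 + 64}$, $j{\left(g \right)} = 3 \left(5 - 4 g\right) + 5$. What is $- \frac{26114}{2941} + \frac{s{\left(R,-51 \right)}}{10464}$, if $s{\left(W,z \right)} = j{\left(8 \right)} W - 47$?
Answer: $- \frac{273395123}{30774624} - \frac{19 \sqrt{26}}{1308} \approx -8.9579$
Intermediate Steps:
$j{\left(g \right)} = 20 - 12 g$ ($j{\left(g \right)} = \left(15 - 12 g\right) + 5 = 20 - 12 g$)
$R = 2 \sqrt{26}$ ($R = \sqrt{104} = 2 \sqrt{26} \approx 10.198$)
$s{\left(W,z \right)} = -47 - 76 W$ ($s{\left(W,z \right)} = \left(20 - 96\right) W - 47 = - 76 W - 47 = -47 - 76 W$)
$- \frac{26114}{2941} + \frac{s{\left(R,-51 \right)}}{10464} = - \frac{26114}{2941} + \frac{-47 - 76 \cdot 2 \sqrt{26}}{10464} = \left(-26114\right) \frac{1}{2941} + \left(-47 - 152 \sqrt{26}\right) \frac{1}{10464} = - \frac{26114}{2941} - \left(\frac{47}{10464} + \frac{19 \sqrt{26}}{1308}\right) = - \frac{273395123}{30774624} - \frac{19 \sqrt{26}}{1308}$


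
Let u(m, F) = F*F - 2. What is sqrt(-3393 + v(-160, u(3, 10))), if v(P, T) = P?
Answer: I*sqrt(3553) ≈ 59.607*I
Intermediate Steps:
u(m, F) = -2 + F**2 (u(m, F) = F**2 - 2 = -2 + F**2)
sqrt(-3393 + v(-160, u(3, 10))) = sqrt(-3393 - 160) = sqrt(-3553) = I*sqrt(3553)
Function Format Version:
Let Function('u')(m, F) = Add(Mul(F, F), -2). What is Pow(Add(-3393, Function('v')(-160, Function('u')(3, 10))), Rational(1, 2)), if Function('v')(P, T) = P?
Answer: Mul(I, Pow(3553, Rational(1, 2))) ≈ Mul(59.607, I)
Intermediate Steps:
Function('u')(m, F) = Add(-2, Pow(F, 2)) (Function('u')(m, F) = Add(Pow(F, 2), -2) = Add(-2, Pow(F, 2)))
Pow(Add(-3393, Function('v')(-160, Function('u')(3, 10))), Rational(1, 2)) = Pow(Add(-3393, -160), Rational(1, 2)) = Pow(-3553, Rational(1, 2)) = Mul(I, Pow(3553, Rational(1, 2)))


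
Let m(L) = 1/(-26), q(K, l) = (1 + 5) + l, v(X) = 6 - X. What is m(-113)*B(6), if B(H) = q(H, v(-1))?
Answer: -½ ≈ -0.50000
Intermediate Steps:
q(K, l) = 6 + l
m(L) = -1/26
B(H) = 13 (B(H) = 6 + (6 - 1*(-1)) = 6 + (6 + 1) = 6 + 7 = 13)
m(-113)*B(6) = -1/26*13 = -½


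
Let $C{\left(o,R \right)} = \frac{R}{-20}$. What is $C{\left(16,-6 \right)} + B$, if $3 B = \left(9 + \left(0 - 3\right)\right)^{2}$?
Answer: $\frac{123}{10} \approx 12.3$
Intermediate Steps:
$C{\left(o,R \right)} = - \frac{R}{20}$ ($C{\left(o,R \right)} = R \left(- \frac{1}{20}\right) = - \frac{R}{20}$)
$B = 12$ ($B = \frac{\left(9 + \left(0 - 3\right)\right)^{2}}{3} = \frac{\left(9 - 3\right)^{2}}{3} = \frac{6^{2}}{3} = \frac{1}{3} \cdot 36 = 12$)
$C{\left(16,-6 \right)} + B = \left(- \frac{1}{20}\right) \left(-6\right) + 12 = \frac{3}{10} + 12 = \frac{123}{10}$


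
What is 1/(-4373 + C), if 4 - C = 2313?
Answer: -1/6682 ≈ -0.00014966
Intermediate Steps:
C = -2309 (C = 4 - 1*2313 = 4 - 2313 = -2309)
1/(-4373 + C) = 1/(-4373 - 2309) = 1/(-6682) = -1/6682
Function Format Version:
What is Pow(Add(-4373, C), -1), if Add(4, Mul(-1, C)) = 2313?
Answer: Rational(-1, 6682) ≈ -0.00014966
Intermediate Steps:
C = -2309 (C = Add(4, Mul(-1, 2313)) = Add(4, -2313) = -2309)
Pow(Add(-4373, C), -1) = Pow(Add(-4373, -2309), -1) = Pow(-6682, -1) = Rational(-1, 6682)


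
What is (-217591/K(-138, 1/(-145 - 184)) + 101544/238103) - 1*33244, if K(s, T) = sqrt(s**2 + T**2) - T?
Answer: -49593663012574015/1491828632028 - 217591*sqrt(2061341605)/6265476 ≈ -34820.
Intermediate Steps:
K(s, T) = sqrt(T**2 + s**2) - T
(-217591/K(-138, 1/(-145 - 184)) + 101544/238103) - 1*33244 = (-217591/(sqrt((1/(-145 - 184))**2 + (-138)**2) - 1/(-145 - 184)) + 101544/238103) - 1*33244 = (-217591/(sqrt((1/(-329))**2 + 19044) - 1/(-329)) + 101544*(1/238103)) - 33244 = (-217591/(sqrt((-1/329)**2 + 19044) - 1*(-1/329)) + 101544/238103) - 33244 = (-217591/(sqrt(1/108241 + 19044) + 1/329) + 101544/238103) - 33244 = (-217591/(sqrt(2061341605/108241) + 1/329) + 101544/238103) - 33244 = (-217591/(sqrt(2061341605)/329 + 1/329) + 101544/238103) - 33244 = (-217591/(1/329 + sqrt(2061341605)/329) + 101544/238103) - 33244 = (101544/238103 - 217591/(1/329 + sqrt(2061341605)/329)) - 33244 = -7915394588/238103 - 217591/(1/329 + sqrt(2061341605)/329)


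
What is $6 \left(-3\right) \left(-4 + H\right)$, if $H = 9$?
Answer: $-90$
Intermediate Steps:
$6 \left(-3\right) \left(-4 + H\right) = 6 \left(-3\right) \left(-4 + 9\right) = \left(-18\right) 5 = -90$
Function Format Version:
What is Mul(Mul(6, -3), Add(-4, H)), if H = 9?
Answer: -90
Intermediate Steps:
Mul(Mul(6, -3), Add(-4, H)) = Mul(Mul(6, -3), Add(-4, 9)) = Mul(-18, 5) = -90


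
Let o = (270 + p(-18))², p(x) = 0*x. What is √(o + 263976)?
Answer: 2*√84219 ≈ 580.41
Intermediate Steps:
p(x) = 0
o = 72900 (o = (270 + 0)² = 270² = 72900)
√(o + 263976) = √(72900 + 263976) = √336876 = 2*√84219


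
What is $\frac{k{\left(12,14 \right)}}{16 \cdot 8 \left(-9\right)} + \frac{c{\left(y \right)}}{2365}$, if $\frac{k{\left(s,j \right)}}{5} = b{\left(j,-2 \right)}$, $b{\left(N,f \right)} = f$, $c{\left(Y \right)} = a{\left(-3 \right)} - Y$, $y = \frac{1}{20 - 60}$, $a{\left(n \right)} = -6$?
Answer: $\frac{41917}{6811200} \approx 0.0061541$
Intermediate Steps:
$y = - \frac{1}{40}$ ($y = \frac{1}{-40} = - \frac{1}{40} \approx -0.025$)
$c{\left(Y \right)} = -6 - Y$
$k{\left(s,j \right)} = -10$ ($k{\left(s,j \right)} = 5 \left(-2\right) = -10$)
$\frac{k{\left(12,14 \right)}}{16 \cdot 8 \left(-9\right)} + \frac{c{\left(y \right)}}{2365} = - \frac{10}{16 \cdot 8 \left(-9\right)} + \frac{-6 - - \frac{1}{40}}{2365} = - \frac{10}{128 \left(-9\right)} + \left(-6 + \frac{1}{40}\right) \frac{1}{2365} = - \frac{10}{-1152} - \frac{239}{94600} = \left(-10\right) \left(- \frac{1}{1152}\right) - \frac{239}{94600} = \frac{5}{576} - \frac{239}{94600} = \frac{41917}{6811200}$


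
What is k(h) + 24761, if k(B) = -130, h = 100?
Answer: 24631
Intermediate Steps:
k(h) + 24761 = -130 + 24761 = 24631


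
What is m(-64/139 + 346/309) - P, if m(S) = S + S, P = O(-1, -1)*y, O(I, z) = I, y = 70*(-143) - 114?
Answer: -434779288/42951 ≈ -10123.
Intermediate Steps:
y = -10124 (y = -10010 - 114 = -10124)
P = 10124 (P = -1*(-10124) = 10124)
m(S) = 2*S
m(-64/139 + 346/309) - P = 2*(-64/139 + 346/309) - 1*10124 = 2*(-64*1/139 + 346*(1/309)) - 10124 = 2*(-64/139 + 346/309) - 10124 = 2*(28318/42951) - 10124 = 56636/42951 - 10124 = -434779288/42951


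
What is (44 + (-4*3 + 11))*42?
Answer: 1806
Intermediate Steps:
(44 + (-4*3 + 11))*42 = (44 + (-12 + 11))*42 = (44 - 1)*42 = 43*42 = 1806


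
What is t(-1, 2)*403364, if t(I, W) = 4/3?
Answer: 1613456/3 ≈ 5.3782e+5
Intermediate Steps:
t(I, W) = 4/3 (t(I, W) = 4*(⅓) = 4/3)
t(-1, 2)*403364 = (4/3)*403364 = 1613456/3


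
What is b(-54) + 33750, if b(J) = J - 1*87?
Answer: 33609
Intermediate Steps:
b(J) = -87 + J (b(J) = J - 87 = -87 + J)
b(-54) + 33750 = (-87 - 54) + 33750 = -141 + 33750 = 33609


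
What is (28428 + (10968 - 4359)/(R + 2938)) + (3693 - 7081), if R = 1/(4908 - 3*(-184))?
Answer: 401714769380/16041481 ≈ 25042.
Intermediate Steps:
R = 1/5460 (R = 1/(4908 + 552) = 1/5460 ≈ 0.00018315)
(28428 + (10968 - 4359)/(R + 2938)) + (3693 - 7081) = (28428 + (10968 - 4359)/(1/5460 + 2938)) + (3693 - 7081) = (28428 + 6609/(16041481/5460)) - 3388 = (28428 + 6609*(5460/16041481)) - 3388 = (28428 + 36085140/16041481) - 3388 = 456063307008/16041481 - 3388 = 401714769380/16041481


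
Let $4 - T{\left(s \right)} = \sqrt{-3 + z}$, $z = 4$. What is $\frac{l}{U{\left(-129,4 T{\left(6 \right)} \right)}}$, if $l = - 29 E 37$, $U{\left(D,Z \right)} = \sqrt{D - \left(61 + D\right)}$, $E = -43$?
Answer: $- \frac{46139 i \sqrt{61}}{61} \approx - 5907.5 i$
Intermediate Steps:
$T{\left(s \right)} = 3$ ($T{\left(s \right)} = 4 - \sqrt{-3 + 4} = 4 - \sqrt{1} = 4 - 1 = 3$)
$U{\left(D,Z \right)} = i \sqrt{61}$ ($U{\left(D,Z \right)} = \sqrt{-61} = i \sqrt{61}$)
$l = 46139$ ($l = \left(-29\right) \left(-43\right) 37 = 1247 \cdot 37 = 46139$)
$\frac{l}{U{\left(-129,4 T{\left(6 \right)} \right)}} = \frac{46139}{i \sqrt{61}} = 46139 \left(- \frac{i \sqrt{61}}{61}\right) = - \frac{46139 i \sqrt{61}}{61}$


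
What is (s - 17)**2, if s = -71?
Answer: 7744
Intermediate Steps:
(s - 17)**2 = (-71 - 17)**2 = (-88)**2 = 7744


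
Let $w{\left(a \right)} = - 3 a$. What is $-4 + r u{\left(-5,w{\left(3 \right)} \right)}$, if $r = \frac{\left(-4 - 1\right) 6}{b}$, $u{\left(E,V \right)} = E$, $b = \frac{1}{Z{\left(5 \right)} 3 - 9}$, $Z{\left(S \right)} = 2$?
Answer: $-454$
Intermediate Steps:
$b = - \frac{1}{3}$ ($b = \frac{1}{2 \cdot 3 - 9} = \frac{1}{6 - 9} = \frac{1}{-3} = - \frac{1}{3} \approx -0.33333$)
$r = 90$ ($r = \frac{\left(-4 - 1\right) 6}{- \frac{1}{3}} = \left(-5\right) 6 \left(-3\right) = \left(-30\right) \left(-3\right) = 90$)
$-4 + r u{\left(-5,w{\left(3 \right)} \right)} = -4 + 90 \left(-5\right) = -4 - 450 = -454$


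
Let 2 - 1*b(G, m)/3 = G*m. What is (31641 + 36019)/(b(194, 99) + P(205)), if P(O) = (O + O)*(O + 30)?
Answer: 33830/19369 ≈ 1.7466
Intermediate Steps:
b(G, m) = 6 - 3*G*m
P(O) = 2*O*(30 + O) (P(O) = (2*O)*(30 + O) = 2*O*(30 + O))
(31641 + 36019)/(b(194, 99) + P(205)) = (31641 + 36019)/((6 - 3*194*99) + 2*205*(30 + 205)) = 67660/((6 - 57618) + 2*205*235) = 67660/(-57612 + 96350) = 67660/38738 = 67660*(1/38738) = 33830/19369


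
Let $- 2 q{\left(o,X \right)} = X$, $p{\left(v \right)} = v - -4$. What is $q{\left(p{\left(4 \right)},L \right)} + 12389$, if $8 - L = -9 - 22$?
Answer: $\frac{24739}{2} \approx 12370.0$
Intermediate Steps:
$p{\left(v \right)} = 4 + v$ ($p{\left(v \right)} = v + 4 = 4 + v$)
$L = 39$ ($L = 8 - \left(-9 - 22\right) = 8 - -31 = 8 + 31 = 39$)
$q{\left(o,X \right)} = - \frac{X}{2}$
$q{\left(p{\left(4 \right)},L \right)} + 12389 = \left(- \frac{1}{2}\right) 39 + 12389 = - \frac{39}{2} + 12389 = \frac{24739}{2}$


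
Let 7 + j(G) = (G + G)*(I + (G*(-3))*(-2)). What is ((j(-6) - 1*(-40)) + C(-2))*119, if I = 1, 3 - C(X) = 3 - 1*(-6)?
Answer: 53193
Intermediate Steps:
C(X) = -6 (C(X) = 3 - (3 - 1*(-6)) = 3 - (3 + 6) = 3 - 1*9 = 3 - 9 = -6)
j(G) = -7 + 2*G*(1 + 6*G) (j(G) = -7 + (G + G)*(1 + (G*(-3))*(-2)) = -7 + (2*G)*(1 - 3*G*(-2)) = -7 + (2*G)*(1 + 6*G) = -7 + 2*G*(1 + 6*G))
((j(-6) - 1*(-40)) + C(-2))*119 = (((-7 + 2*(-6) + 12*(-6)²) - 1*(-40)) - 6)*119 = (((-7 - 12 + 12*36) + 40) - 6)*119 = (((-7 - 12 + 432) + 40) - 6)*119 = ((413 + 40) - 6)*119 = (453 - 6)*119 = 447*119 = 53193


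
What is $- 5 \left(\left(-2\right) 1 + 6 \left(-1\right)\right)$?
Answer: $40$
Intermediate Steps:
$- 5 \left(\left(-2\right) 1 + 6 \left(-1\right)\right) = - 5 \left(-2 - 6\right) = \left(-5\right) \left(-8\right) = 40$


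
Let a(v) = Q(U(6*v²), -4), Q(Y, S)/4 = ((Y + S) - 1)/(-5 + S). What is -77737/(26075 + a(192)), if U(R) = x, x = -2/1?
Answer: -699633/234703 ≈ -2.9809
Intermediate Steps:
x = -2 (x = -2*1 = -2)
U(R) = -2
Q(Y, S) = 4*(-1 + S + Y)/(-5 + S) (Q(Y, S) = 4*(((Y + S) - 1)/(-5 + S)) = 4*(((S + Y) - 1)/(-5 + S)) = 4*((-1 + S + Y)/(-5 + S)) = 4*(-1 + S + Y)/(-5 + S))
a(v) = 28/9 (a(v) = 4*(-1 - 4 - 2)/(-5 - 4) = 4*(-7)/(-9) = 4*(-⅑)*(-7) = 28/9)
-77737/(26075 + a(192)) = -77737/(26075 + 28/9) = -77737/234703/9 = -77737*9/234703 = -699633/234703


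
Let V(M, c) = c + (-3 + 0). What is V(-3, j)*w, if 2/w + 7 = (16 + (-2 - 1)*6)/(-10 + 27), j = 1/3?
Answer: 272/363 ≈ 0.74931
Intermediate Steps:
j = ⅓ (j = 1*(⅓) = ⅓ ≈ 0.33333)
w = -34/121 (w = 2/(-7 + (16 + (-2 - 1)*6)/(-10 + 27)) = 2/(-7 + (16 - 3*6)/17) = 2/(-7 + (16 - 18)*(1/17)) = 2/(-7 - 2*1/17) = 2/(-7 - 2/17) = 2/(-121/17) = 2*(-17/121) = -34/121 ≈ -0.28099)
V(M, c) = -3 + c (V(M, c) = c - 3 = -3 + c)
V(-3, j)*w = (-3 + ⅓)*(-34/121) = -8/3*(-34/121) = 272/363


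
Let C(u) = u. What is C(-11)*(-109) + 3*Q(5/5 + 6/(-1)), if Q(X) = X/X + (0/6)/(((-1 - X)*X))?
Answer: 1202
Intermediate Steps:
Q(X) = 1 (Q(X) = 1 + (0*(⅙))/((X*(-1 - X))) = 1 + 0*(1/(X*(-1 - X))) = 1 + 0 = 1)
C(-11)*(-109) + 3*Q(5/5 + 6/(-1)) = -11*(-109) + 3*1 = 1199 + 3 = 1202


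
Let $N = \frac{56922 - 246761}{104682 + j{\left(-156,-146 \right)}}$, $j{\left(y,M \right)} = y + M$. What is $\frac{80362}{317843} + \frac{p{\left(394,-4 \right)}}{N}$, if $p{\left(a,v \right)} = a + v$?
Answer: $- \frac{58477649642}{273027137} \approx -214.18$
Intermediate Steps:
$j{\left(y,M \right)} = M + y$
$N = - \frac{11167}{6140}$ ($N = \frac{56922 - 246761}{104682 - 302} = - \frac{189839}{104682 - 302} = - \frac{189839}{104380} = \left(-189839\right) \frac{1}{104380} = - \frac{11167}{6140} \approx -1.8187$)
$\frac{80362}{317843} + \frac{p{\left(394,-4 \right)}}{N} = \frac{80362}{317843} + \frac{394 - 4}{- \frac{11167}{6140}} = 80362 \cdot \frac{1}{317843} + 390 \left(- \frac{6140}{11167}\right) = \frac{80362}{317843} - \frac{184200}{859} = - \frac{58477649642}{273027137}$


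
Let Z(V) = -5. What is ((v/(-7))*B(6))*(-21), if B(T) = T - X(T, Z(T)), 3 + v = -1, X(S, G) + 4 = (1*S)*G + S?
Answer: -408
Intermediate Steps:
X(S, G) = -4 + S + G*S (X(S, G) = -4 + ((1*S)*G + S) = -4 + (S*G + S) = -4 + (G*S + S) = -4 + (S + G*S) = -4 + S + G*S)
v = -4 (v = -3 - 1 = -4)
B(T) = 4 + 5*T (B(T) = T - (-4 + T - 5*T) = T - (-4 - 4*T) = T + (4 + 4*T) = 4 + 5*T)
((v/(-7))*B(6))*(-21) = ((-4/(-7))*(4 + 5*6))*(-21) = ((-4*(-⅐))*(4 + 30))*(-21) = ((4/7)*34)*(-21) = (136/7)*(-21) = -408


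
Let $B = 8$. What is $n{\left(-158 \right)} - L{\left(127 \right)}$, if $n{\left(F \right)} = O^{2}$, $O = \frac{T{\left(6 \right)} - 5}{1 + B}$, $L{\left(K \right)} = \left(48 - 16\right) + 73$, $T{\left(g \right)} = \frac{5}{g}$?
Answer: $- \frac{305555}{2916} \approx -104.79$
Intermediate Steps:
$L{\left(K \right)} = 105$ ($L{\left(K \right)} = 32 + 73 = 105$)
$O = - \frac{25}{54}$ ($O = \frac{\frac{5}{6} - 5}{1 + 8} = \frac{5 \cdot \frac{1}{6} - 5}{9} = \left(\frac{5}{6} - 5\right) \frac{1}{9} = \left(- \frac{25}{6}\right) \frac{1}{9} = - \frac{25}{54} \approx -0.46296$)
$n{\left(F \right)} = \frac{625}{2916}$ ($n{\left(F \right)} = \left(- \frac{25}{54}\right)^{2} = \frac{625}{2916}$)
$n{\left(-158 \right)} - L{\left(127 \right)} = \frac{625}{2916} - 105 = - \frac{305555}{2916}$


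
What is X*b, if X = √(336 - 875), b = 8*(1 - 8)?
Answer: -392*I*√11 ≈ -1300.1*I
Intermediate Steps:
b = -56 (b = 8*(-7) = -56)
X = 7*I*√11 (X = √(-539) = 7*I*√11 ≈ 23.216*I)
X*b = (7*I*√11)*(-56) = -392*I*√11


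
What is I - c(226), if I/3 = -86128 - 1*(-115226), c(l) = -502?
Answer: 87796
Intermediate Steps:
I = 87294 (I = 3*(-86128 - 1*(-115226)) = 3*(-86128 + 115226) = 3*29098 = 87294)
I - c(226) = 87294 - 1*(-502) = 87294 + 502 = 87796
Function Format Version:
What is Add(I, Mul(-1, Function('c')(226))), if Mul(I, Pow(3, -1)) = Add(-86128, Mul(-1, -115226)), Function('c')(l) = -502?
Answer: 87796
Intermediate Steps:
I = 87294 (I = Mul(3, Add(-86128, Mul(-1, -115226))) = Mul(3, Add(-86128, 115226)) = Mul(3, 29098) = 87294)
Add(I, Mul(-1, Function('c')(226))) = Add(87294, Mul(-1, -502)) = Add(87294, 502) = 87796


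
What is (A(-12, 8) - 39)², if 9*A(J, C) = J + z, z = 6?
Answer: 14161/9 ≈ 1573.4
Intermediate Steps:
A(J, C) = ⅔ + J/9 (A(J, C) = (J + 6)/9 = (6 + J)/9 = ⅔ + J/9)
(A(-12, 8) - 39)² = ((⅔ + (⅑)*(-12)) - 39)² = ((⅔ - 4/3) - 39)² = (-⅔ - 39)² = (-119/3)² = 14161/9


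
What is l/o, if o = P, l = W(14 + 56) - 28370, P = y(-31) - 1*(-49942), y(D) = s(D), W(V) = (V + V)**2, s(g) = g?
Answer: -8770/49911 ≈ -0.17571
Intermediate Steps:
W(V) = 4*V**2 (W(V) = (2*V)**2 = 4*V**2)
y(D) = D
P = 49911 (P = -31 - 1*(-49942) = -31 + 49942 = 49911)
l = -8770 (l = 4*(14 + 56)**2 - 28370 = 4*70**2 - 28370 = 4*4900 - 28370 = 19600 - 28370 = -8770)
o = 49911
l/o = -8770/49911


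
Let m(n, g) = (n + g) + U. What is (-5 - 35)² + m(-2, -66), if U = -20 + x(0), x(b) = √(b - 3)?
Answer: 1512 + I*√3 ≈ 1512.0 + 1.732*I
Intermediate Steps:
x(b) = √(-3 + b)
U = -20 + I*√3 (U = -20 + √(-3 + 0) = -20 + √(-3) = -20 + I*√3 ≈ -20.0 + 1.732*I)
m(n, g) = -20 + g + n + I*√3 (m(n, g) = (n + g) + (-20 + I*√3) = (g + n) + (-20 + I*√3) = -20 + g + n + I*√3)
(-5 - 35)² + m(-2, -66) = (-5 - 35)² + (-20 - 66 - 2 + I*√3) = (-40)² + (-88 + I*√3) = 1600 + (-88 + I*√3) = 1512 + I*√3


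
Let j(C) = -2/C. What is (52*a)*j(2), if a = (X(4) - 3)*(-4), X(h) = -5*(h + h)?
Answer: -8944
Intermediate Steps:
X(h) = -10*h
a = 172 (a = (-10*4 - 3)*(-4) = (-40 - 3)*(-4) = -43*(-4) = 172)
(52*a)*j(2) = (52*172)*(-2/2) = 8944*(-2*½) = 8944*(-1) = -8944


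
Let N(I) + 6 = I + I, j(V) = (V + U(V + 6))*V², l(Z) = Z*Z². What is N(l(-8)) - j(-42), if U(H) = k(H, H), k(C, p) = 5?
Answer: 64238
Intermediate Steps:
U(H) = 5
l(Z) = Z³
j(V) = V²*(5 + V) (j(V) = (V + 5)*V² = (5 + V)*V² = V²*(5 + V))
N(I) = -6 + 2*I (N(I) = -6 + (I + I) = -6 + 2*I)
N(l(-8)) - j(-42) = (-6 + 2*(-8)³) - (-42)²*(5 - 42) = (-6 + 2*(-512)) - 1764*(-37) = (-6 - 1024) - 1*(-65268) = -1030 + 65268 = 64238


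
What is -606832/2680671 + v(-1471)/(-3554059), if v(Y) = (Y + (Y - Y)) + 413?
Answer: -2153880581170/9527262893589 ≈ -0.22608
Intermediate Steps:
v(Y) = 413 + Y (v(Y) = (Y + 0) + 413 = Y + 413 = 413 + Y)
-606832/2680671 + v(-1471)/(-3554059) = -606832/2680671 + (413 - 1471)/(-3554059) = -606832*1/2680671 - 1058*(-1/3554059) = -606832/2680671 + 1058/3554059 = -2153880581170/9527262893589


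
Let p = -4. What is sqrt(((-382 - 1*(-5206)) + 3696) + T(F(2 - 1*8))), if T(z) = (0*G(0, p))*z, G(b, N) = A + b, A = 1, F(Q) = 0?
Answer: 2*sqrt(2130) ≈ 92.304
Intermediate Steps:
G(b, N) = 1 + b
T(z) = 0 (T(z) = (0*(1 + 0))*z = (0*1)*z = 0*z = 0)
sqrt(((-382 - 1*(-5206)) + 3696) + T(F(2 - 1*8))) = sqrt(((-382 - 1*(-5206)) + 3696) + 0) = sqrt(((-382 + 5206) + 3696) + 0) = sqrt((4824 + 3696) + 0) = sqrt(8520 + 0) = sqrt(8520) = 2*sqrt(2130)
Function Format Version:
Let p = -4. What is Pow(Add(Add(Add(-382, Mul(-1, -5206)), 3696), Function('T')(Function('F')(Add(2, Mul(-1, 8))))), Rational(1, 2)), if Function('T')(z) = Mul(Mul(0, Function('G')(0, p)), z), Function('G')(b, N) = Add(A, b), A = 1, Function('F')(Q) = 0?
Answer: Mul(2, Pow(2130, Rational(1, 2))) ≈ 92.304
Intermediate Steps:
Function('G')(b, N) = Add(1, b)
Function('T')(z) = 0 (Function('T')(z) = Mul(Mul(0, Add(1, 0)), z) = Mul(Mul(0, 1), z) = Mul(0, z) = 0)
Pow(Add(Add(Add(-382, Mul(-1, -5206)), 3696), Function('T')(Function('F')(Add(2, Mul(-1, 8))))), Rational(1, 2)) = Pow(Add(Add(Add(-382, Mul(-1, -5206)), 3696), 0), Rational(1, 2)) = Pow(Add(Add(Add(-382, 5206), 3696), 0), Rational(1, 2)) = Pow(Add(Add(4824, 3696), 0), Rational(1, 2)) = Pow(Add(8520, 0), Rational(1, 2)) = Pow(8520, Rational(1, 2)) = Mul(2, Pow(2130, Rational(1, 2)))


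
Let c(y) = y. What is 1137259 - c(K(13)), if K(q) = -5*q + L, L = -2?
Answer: 1137326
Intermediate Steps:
K(q) = -2 - 5*q (K(q) = -5*q - 2 = -2 - 5*q)
1137259 - c(K(13)) = 1137259 - (-2 - 5*13) = 1137259 - (-2 - 65) = 1137259 - 1*(-67) = 1137259 + 67 = 1137326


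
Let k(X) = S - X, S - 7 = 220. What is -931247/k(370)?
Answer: 931247/143 ≈ 6512.2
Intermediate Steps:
S = 227 (S = 7 + 220 = 227)
k(X) = 227 - X
-931247/k(370) = -931247/(227 - 1*370) = -931247/(227 - 370) = -931247/(-143) = -931247*(-1/143) = 931247/143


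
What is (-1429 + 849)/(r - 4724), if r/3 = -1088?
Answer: 145/1997 ≈ 0.072609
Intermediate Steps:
r = -3264 (r = 3*(-1088) = -3264)
(-1429 + 849)/(r - 4724) = (-1429 + 849)/(-3264 - 4724) = -580/(-7988) = -580*(-1/7988) = 145/1997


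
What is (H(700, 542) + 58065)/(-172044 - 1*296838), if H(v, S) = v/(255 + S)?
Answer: -46278505/373698954 ≈ -0.12384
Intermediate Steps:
(H(700, 542) + 58065)/(-172044 - 1*296838) = (700/(255 + 542) + 58065)/(-172044 - 1*296838) = (700/797 + 58065)/(-172044 - 296838) = (700*(1/797) + 58065)/(-468882) = (700/797 + 58065)*(-1/468882) = (46278505/797)*(-1/468882) = -46278505/373698954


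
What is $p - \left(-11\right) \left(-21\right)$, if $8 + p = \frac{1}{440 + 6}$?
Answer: $- \frac{106593}{446} \approx -239.0$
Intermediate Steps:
$p = - \frac{3567}{446}$ ($p = -8 + \frac{1}{440 + 6} = -8 + \frac{1}{446} = - \frac{3567}{446} \approx -7.9978$)
$p - \left(-11\right) \left(-21\right) = - \frac{3567}{446} - \left(-11\right) \left(-21\right) = - \frac{3567}{446} - 231 = - \frac{106593}{446}$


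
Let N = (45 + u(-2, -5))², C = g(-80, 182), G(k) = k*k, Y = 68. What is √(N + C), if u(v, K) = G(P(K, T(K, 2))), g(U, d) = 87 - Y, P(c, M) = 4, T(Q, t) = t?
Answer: 2*√935 ≈ 61.156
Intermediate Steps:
G(k) = k²
g(U, d) = 19 (g(U, d) = 87 - 1*68 = 87 - 68 = 19)
C = 19
u(v, K) = 16 (u(v, K) = 4² = 16)
N = 3721 (N = (45 + 16)² = 61² = 3721)
√(N + C) = √(3721 + 19) = √3740 = 2*√935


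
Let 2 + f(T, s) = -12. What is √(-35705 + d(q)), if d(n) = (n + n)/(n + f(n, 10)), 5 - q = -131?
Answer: I*√132850009/61 ≈ 188.95*I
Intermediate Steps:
q = 136 (q = 5 - 1*(-131) = 5 + 131 = 136)
f(T, s) = -14 (f(T, s) = -2 - 12 = -14)
d(n) = 2*n/(-14 + n) (d(n) = (n + n)/(n - 14) = (2*n)/(-14 + n) = 2*n/(-14 + n))
√(-35705 + d(q)) = √(-35705 + 2*136/(-14 + 136)) = √(-35705 + 2*136/122) = √(-35705 + 2*136*(1/122)) = √(-35705 + 136/61) = √(-2177869/61) = I*√132850009/61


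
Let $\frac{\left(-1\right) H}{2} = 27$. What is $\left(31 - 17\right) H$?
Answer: $-756$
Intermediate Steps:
$H = -54$ ($H = \left(-2\right) 27 = -54$)
$\left(31 - 17\right) H = \left(31 - 17\right) \left(-54\right) = 14 \left(-54\right) = -756$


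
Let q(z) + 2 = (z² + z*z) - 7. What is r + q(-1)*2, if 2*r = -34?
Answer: -31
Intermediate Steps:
r = -17 (r = (½)*(-34) = -17)
q(z) = -9 + 2*z² (q(z) = -2 + ((z² + z*z) - 7) = -2 + ((z² + z²) - 7) = -2 + (2*z² - 7) = -2 + (-7 + 2*z²) = -9 + 2*z²)
r + q(-1)*2 = -17 + (-9 + 2*(-1)²)*2 = -17 + (-9 + 2*1)*2 = -17 + (-9 + 2)*2 = -17 - 7*2 = -17 - 14 = -31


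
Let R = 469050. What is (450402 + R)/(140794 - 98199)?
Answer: 919452/42595 ≈ 21.586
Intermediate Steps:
(450402 + R)/(140794 - 98199) = (450402 + 469050)/(140794 - 98199) = 919452/42595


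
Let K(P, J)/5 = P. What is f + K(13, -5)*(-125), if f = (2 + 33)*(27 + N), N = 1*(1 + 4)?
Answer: -7005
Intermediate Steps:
K(P, J) = 5*P
N = 5 (N = 1*5 = 5)
f = 1120 (f = (2 + 33)*(27 + 5) = 35*32 = 1120)
f + K(13, -5)*(-125) = 1120 + (5*13)*(-125) = 1120 + 65*(-125) = 1120 - 8125 = -7005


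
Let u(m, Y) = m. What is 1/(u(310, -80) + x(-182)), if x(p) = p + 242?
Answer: 1/370 ≈ 0.0027027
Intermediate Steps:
x(p) = 242 + p
1/(u(310, -80) + x(-182)) = 1/(310 + (242 - 182)) = 1/(310 + 60) = 1/370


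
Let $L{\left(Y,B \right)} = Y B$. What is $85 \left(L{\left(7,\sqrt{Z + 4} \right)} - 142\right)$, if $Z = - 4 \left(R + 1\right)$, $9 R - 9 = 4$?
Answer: $-12070 + \frac{1190 i \sqrt{13}}{3} \approx -12070.0 + 1430.2 i$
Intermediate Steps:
$R = \frac{13}{9}$ ($R = 1 + \frac{1}{9} \cdot 4 = 1 + \frac{4}{9} = \frac{13}{9} \approx 1.4444$)
$Z = - \frac{88}{9}$ ($Z = - 4 \left(\frac{13}{9} + 1\right) = \left(-4\right) \frac{22}{9} = - \frac{88}{9} \approx -9.7778$)
$L{\left(Y,B \right)} = B Y$
$85 \left(L{\left(7,\sqrt{Z + 4} \right)} - 142\right) = 85 \left(\sqrt{- \frac{88}{9} + 4} \cdot 7 - 142\right) = 85 \left(\sqrt{- \frac{52}{9}} \cdot 7 - 142\right) = 85 \left(\frac{2 i \sqrt{13}}{3} \cdot 7 - 142\right) = 85 \left(\frac{14 i \sqrt{13}}{3} - 142\right) = 85 \left(-142 + \frac{14 i \sqrt{13}}{3}\right) = -12070 + \frac{1190 i \sqrt{13}}{3}$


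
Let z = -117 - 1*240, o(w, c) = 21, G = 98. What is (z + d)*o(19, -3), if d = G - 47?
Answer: -6426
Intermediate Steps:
d = 51 (d = 98 - 47 = 51)
z = -357 (z = -117 - 240 = -357)
(z + d)*o(19, -3) = (-357 + 51)*21 = -306*21 = -6426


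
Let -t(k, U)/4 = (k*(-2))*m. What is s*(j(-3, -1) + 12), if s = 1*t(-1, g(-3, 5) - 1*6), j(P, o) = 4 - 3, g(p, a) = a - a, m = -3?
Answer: 312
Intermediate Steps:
g(p, a) = 0
j(P, o) = 1
t(k, U) = -24*k (t(k, U) = -4*k*(-2)*(-3) = -4*(-2*k)*(-3) = -24*k)
s = 24 (s = 1*(-24*(-1)) = 1*24 = 24)
s*(j(-3, -1) + 12) = 24*(1 + 12) = 24*13 = 312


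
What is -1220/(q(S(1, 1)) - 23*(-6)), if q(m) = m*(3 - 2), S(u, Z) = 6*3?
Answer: -305/39 ≈ -7.8205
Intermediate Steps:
S(u, Z) = 18
q(m) = m (q(m) = m*1 = m)
-1220/(q(S(1, 1)) - 23*(-6)) = -1220/(18 - 23*(-6)) = -1220/(18 + 138) = -1220/156 = -1220*1/156 = -305/39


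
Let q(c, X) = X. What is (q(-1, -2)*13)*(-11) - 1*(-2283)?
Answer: 2569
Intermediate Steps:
(q(-1, -2)*13)*(-11) - 1*(-2283) = -2*13*(-11) - 1*(-2283) = -26*(-11) + 2283 = 286 + 2283 = 2569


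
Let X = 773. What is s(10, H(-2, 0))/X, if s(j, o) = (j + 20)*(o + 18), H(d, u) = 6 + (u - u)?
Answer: 720/773 ≈ 0.93144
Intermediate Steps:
H(d, u) = 6 (H(d, u) = 6 + 0 = 6)
s(j, o) = (18 + o)*(20 + j) (s(j, o) = (20 + j)*(18 + o) = (18 + o)*(20 + j))
s(10, H(-2, 0))/X = (360 + 18*10 + 20*6 + 10*6)/773 = (360 + 180 + 120 + 60)*(1/773) = 720*(1/773) = 720/773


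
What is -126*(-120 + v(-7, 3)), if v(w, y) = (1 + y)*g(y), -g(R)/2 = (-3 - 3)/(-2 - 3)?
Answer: 81648/5 ≈ 16330.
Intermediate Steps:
g(R) = -12/5 (g(R) = -2*(-3 - 3)/(-2 - 3) = -(-12)/(-5) = -(-12)*(-1)/5 = -2*6/5 = -12/5)
v(w, y) = -12/5 - 12*y/5 (v(w, y) = (1 + y)*(-12/5) = -12/5 - 12*y/5)
-126*(-120 + v(-7, 3)) = -126*(-120 + (-12/5 - 12/5*3)) = -126*(-120 + (-12/5 - 36/5)) = -126*(-120 - 48/5) = -126*(-648/5) = 81648/5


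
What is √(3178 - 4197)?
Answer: I*√1019 ≈ 31.922*I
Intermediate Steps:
√(3178 - 4197) = √(-1019) = I*√1019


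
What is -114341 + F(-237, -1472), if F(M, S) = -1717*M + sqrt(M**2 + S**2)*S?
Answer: 292588 - 1472*sqrt(2222953) ≈ -1.9021e+6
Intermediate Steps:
F(M, S) = -1717*M + S*sqrt(M**2 + S**2)
-114341 + F(-237, -1472) = -114341 + (-1717*(-237) - 1472*sqrt((-237)**2 + (-1472)**2)) = -114341 + (406929 - 1472*sqrt(56169 + 2166784)) = -114341 + (406929 - 1472*sqrt(2222953)) = 292588 - 1472*sqrt(2222953)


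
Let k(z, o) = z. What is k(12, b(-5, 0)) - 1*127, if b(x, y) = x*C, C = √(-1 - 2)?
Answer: -115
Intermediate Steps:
C = I*√3 (C = √(-3) = I*√3 ≈ 1.732*I)
b(x, y) = I*x*√3 (b(x, y) = x*(I*√3) = I*x*√3)
k(12, b(-5, 0)) - 1*127 = 12 - 1*127 = 12 - 127 = -115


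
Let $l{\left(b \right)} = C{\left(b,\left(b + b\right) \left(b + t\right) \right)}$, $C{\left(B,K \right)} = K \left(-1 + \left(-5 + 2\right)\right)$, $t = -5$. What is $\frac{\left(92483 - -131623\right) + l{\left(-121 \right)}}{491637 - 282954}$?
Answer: $\frac{34046}{69561} \approx 0.48944$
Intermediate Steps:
$C{\left(B,K \right)} = - 4 K$ ($C{\left(B,K \right)} = K \left(-1 - 3\right) = K \left(-4\right) = - 4 K$)
$l{\left(b \right)} = - 8 b \left(-5 + b\right)$ ($l{\left(b \right)} = - 4 \left(b + b\right) \left(b - 5\right) = - 4 \cdot 2 b \left(-5 + b\right) = - 8 b \left(-5 + b\right)$)
$\frac{\left(92483 - -131623\right) + l{\left(-121 \right)}}{491637 - 282954} = \frac{\left(92483 - -131623\right) + 8 \left(-121\right) \left(5 - -121\right)}{491637 - 282954} = \frac{\left(92483 + 131623\right) + 8 \left(-121\right) \left(5 + 121\right)}{208683} = \left(224106 + 8 \left(-121\right) 126\right) \frac{1}{208683} = \left(224106 - 121968\right) \frac{1}{208683} = 102138 \cdot \frac{1}{208683} = \frac{34046}{69561}$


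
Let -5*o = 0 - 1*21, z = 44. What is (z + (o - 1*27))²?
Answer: 11236/25 ≈ 449.44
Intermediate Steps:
o = 21/5 (o = -(0 - 1*21)/5 = -(0 - 21)/5 = -⅕*(-21) = 21/5 ≈ 4.2000)
(z + (o - 1*27))² = (44 + (21/5 - 1*27))² = (44 + (21/5 - 27))² = (44 - 114/5)² = (106/5)² = 11236/25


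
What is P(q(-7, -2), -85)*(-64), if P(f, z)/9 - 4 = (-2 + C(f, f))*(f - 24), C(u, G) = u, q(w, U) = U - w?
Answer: 30528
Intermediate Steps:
P(f, z) = 36 + 9*(-24 + f)*(-2 + f) (P(f, z) = 36 + 9*((-2 + f)*(f - 24)) = 36 + 9*((-2 + f)*(-24 + f)) = 36 + 9*((-24 + f)*(-2 + f)) = 36 + 9*(-24 + f)*(-2 + f))
P(q(-7, -2), -85)*(-64) = (468 - 234*(-2 - 1*(-7)) + 9*(-2 - 1*(-7))²)*(-64) = (468 - 234*(-2 + 7) + 9*(-2 + 7)²)*(-64) = (468 - 234*5 + 9*5²)*(-64) = (468 - 1170 + 9*25)*(-64) = (468 - 1170 + 225)*(-64) = -477*(-64) = 30528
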